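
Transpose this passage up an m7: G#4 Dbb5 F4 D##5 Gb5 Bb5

F#5 Cbb6 Eb5 C##6 Fb6 Ab6

G#4 up a minor seventh is F#5.
Dbb5 up a minor seventh is Cbb6.
F4 up a minor seventh is Eb5.
A minor seventh up from D##5 gives C##6.
A minor seventh up from Gb5 gives Fb6.
A minor seventh up from Bb5 gives Ab6.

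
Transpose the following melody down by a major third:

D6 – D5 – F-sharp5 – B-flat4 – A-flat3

Bb5 Bb4 D5 Gb4 Fb3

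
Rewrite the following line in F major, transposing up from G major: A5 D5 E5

G6 C6 D6

G major to F major up is a minor seventh, so every note moves up by that interval.
A5 → G6
D5 → C6
E5 → D6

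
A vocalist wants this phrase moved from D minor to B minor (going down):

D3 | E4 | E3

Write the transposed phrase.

B2 C#4 C#3

D minor to B minor down is a minor third, so every note moves down by that interval.
D3 → B2
E4 → C#4
E3 → C#3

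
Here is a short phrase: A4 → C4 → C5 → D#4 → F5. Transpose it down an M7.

Bb3 Db3 Db4 E3 Gb4

A4: a seventh down reaches B, and 11 semitones makes it Bb3.
C4 down a major seventh is Db3.
A major seventh down from C5 gives Db4.
D#4: a seventh down reaches E, and 11 semitones makes it E3.
A major seventh down from F5 gives Gb4.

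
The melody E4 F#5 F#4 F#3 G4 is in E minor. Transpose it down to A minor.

From E down to A is a perfect fifth; apply that to each pitch.
E4 to A3
F#5 to B4
F#4 to B3
F#3 to B2
G4 to C4

A3 B4 B3 B2 C4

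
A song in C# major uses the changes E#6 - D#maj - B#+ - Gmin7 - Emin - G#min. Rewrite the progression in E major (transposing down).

G#6 F#maj D#+ Bbmin7 Gmin Bmin

C# major down to E major is a major sixth; each chord root moves by that interval while the quality stays the same.
E#6: root E# down a major sixth → G#, giving G#6.
D#maj: root D# down a major sixth → F#, giving F#maj.
B#+: root B# down a major sixth → D#, giving D#+.
Gmin7: root G down a major sixth → Bb, giving Bbmin7.
Emin: root E down a major sixth → G, giving Gmin.
G#min: root G# down a major sixth → B, giving Bmin.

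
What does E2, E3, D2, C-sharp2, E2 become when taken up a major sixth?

C#3 C#4 B2 A#2 C#3

A major sixth up from E2 gives C#3.
A major sixth up from E3 gives C#4.
A major sixth up from D2 gives B2.
C#2 up a major sixth is A#2.
A major sixth up from E2 gives C#3.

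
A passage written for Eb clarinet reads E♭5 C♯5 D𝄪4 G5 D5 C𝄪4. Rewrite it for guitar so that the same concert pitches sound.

Gb6 E6 F##5 Bb6 F6 E#5

First find concert pitch: the Eb clarinet sounds a minor third above written, so E♭5 C♯5 D𝄪4 G5 D5 C𝄪4 sounds Gb5 E5 F##4 Bb5 F5 E#4.
Then write for guitar: it sounds a perfect octave below written, so the part must be a perfect octave above concert.
Gb5 → Gb6
E5 → E6
F##4 → F##5
Bb5 → Bb6
F5 → F6
E#4 → E#5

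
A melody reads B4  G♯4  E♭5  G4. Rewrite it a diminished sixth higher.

Gb5 Eb5 Cbb6 Ebb5

B4: a sixth up reaches G, and 7 semitones makes it Gb5.
A diminished sixth up from G#4 gives Eb5.
Eb5: a sixth up reaches C, and 7 semitones makes it Cbb6.
A diminished sixth up from G4 gives Ebb5.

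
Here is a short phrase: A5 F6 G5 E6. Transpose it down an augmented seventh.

Bbb4 Gbb5 Abb4 Fb5

A5 becomes Bbb4
F6 becomes Gbb5
G5 becomes Abb4
E6 becomes Fb5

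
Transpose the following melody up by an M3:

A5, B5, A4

C#6 D#6 C#5

A major third up from A5 gives C#6.
B5 up a major third is D#6.
A4: a third up reaches C, and 4 semitones makes it C#5.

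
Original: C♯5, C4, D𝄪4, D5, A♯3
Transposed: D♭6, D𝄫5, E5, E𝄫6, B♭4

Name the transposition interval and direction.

up a diminished ninth

Take the first pair: C#5 → Db6. C to D spans 9 letter names, so the interval is some kind of ninth.
C#5 to Db6 is 12 semitones, which makes it a diminished ninth; the second version is higher, so the direction is up.
Checking another pair — A#3 → Bb4 — gives the same interval.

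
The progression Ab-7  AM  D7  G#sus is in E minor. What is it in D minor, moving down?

E minor down to D minor is a major second; each chord root moves by that interval while the quality stays the same.
Ab-7: root Ab down a major second → Gb, giving Gb-7.
AM: root A down a major second → G, giving GM.
D7: root D down a major second → C, giving C7.
G#sus: root G# down a major second → F#, giving F#sus.

Gb-7 GM C7 F#sus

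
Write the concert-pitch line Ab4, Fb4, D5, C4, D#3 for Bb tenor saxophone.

Bb5 Gb5 E6 D5 E#4

Written C4 sounds as Bb2 on the Bb tenor saxophone, so concert pitches are written a major ninth up.
Ab4 gives Bb5
Fb4 gives Gb5
D5 gives E6
C4 gives D5
D#3 gives E#4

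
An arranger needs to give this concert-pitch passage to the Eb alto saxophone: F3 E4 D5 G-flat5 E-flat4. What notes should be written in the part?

D4 C#5 B5 Eb6 C5

Written C4 sounds as Eb3 on the Eb alto saxophone, so concert pitches are written a major sixth up.
F3 gives D4
E4 gives C#5
D5 gives B5
Gb5 gives Eb6
Eb4 gives C5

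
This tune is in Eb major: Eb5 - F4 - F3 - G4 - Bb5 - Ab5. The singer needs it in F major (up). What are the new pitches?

F5 G4 G3 A4 C6 Bb5

Eb major to F major up is a major second, so every note moves up by that interval.
Eb5 becomes F5
F4 becomes G4
F3 becomes G3
G4 becomes A4
Bb5 becomes C6
Ab5 becomes Bb5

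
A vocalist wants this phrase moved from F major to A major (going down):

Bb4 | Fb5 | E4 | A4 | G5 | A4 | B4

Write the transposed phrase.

D4 Ab4 G#3 C#4 B4 C#4 D#4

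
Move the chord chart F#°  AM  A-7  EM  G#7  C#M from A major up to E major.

A major up to E major is a perfect fifth; each chord root moves by that interval while the quality stays the same.
F#°: root F# up a perfect fifth → C#, giving C#°.
AM: root A up a perfect fifth → E, giving EM.
A-7: root A up a perfect fifth → E, giving E-7.
EM: root E up a perfect fifth → B, giving BM.
G#7: root G# up a perfect fifth → D#, giving D#7.
C#M: root C# up a perfect fifth → G#, giving G#M.

C#° EM E-7 BM D#7 G#M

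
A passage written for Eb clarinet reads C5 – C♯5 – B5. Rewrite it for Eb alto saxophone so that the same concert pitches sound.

First find concert pitch: the Eb clarinet sounds a minor third above written, so C5 C♯5 B5 sounds Eb5 E5 D6.
Then write for Eb alto saxophone: it sounds a major sixth below written, so the part must be a major sixth above concert.
Eb5 → C6
E5 → C#6
D6 → B6

C6 C#6 B6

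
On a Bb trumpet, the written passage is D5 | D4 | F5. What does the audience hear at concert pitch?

C5 C4 Eb5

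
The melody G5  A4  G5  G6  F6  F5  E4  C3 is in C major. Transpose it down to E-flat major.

Bb4 C4 Bb4 Bb5 Ab5 Ab4 G3 Eb2

From C down to E-flat is a major sixth; apply that to each pitch.
G5 becomes Bb4
A4 becomes C4
G5 becomes Bb4
G6 becomes Bb5
F6 becomes Ab5
F5 becomes Ab4
E4 becomes G3
C3 becomes Eb2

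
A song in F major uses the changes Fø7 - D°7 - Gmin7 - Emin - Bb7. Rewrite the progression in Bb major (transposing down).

Bbø7 G°7 Cmin7 Amin Eb7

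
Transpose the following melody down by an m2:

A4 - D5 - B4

A4 to G#4
D5 to C#5
B4 to A#4

G#4 C#5 A#4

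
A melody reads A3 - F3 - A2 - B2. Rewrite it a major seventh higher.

G#4 E4 G#3 A#3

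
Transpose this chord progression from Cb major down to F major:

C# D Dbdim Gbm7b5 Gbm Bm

F## G# Gdim Cm7b5 Cm E#m

Cb major down to F major is a diminished fifth; each chord root moves by that interval while the quality stays the same.
C#: root C# down a diminished fifth → F##, giving F##.
D: root D down a diminished fifth → G#, giving G#.
Dbdim: root Db down a diminished fifth → G, giving Gdim.
Gbm7b5: root Gb down a diminished fifth → C, giving Cm7b5.
Gbm: root Gb down a diminished fifth → C, giving Cm.
Bm: root B down a diminished fifth → E#, giving E#m.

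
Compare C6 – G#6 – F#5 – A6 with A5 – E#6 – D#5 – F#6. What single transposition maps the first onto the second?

From C6 to A5 is 3 letter names — a third of some quality.
A5 to C6 is 3 semitones, which makes it a minor third; the second version is lower, so the direction is down.
Checking another pair — A6 → F#6 — gives the same interval.

down a minor third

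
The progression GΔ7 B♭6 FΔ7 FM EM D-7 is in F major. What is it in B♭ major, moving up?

CΔ7 Eb6 BbΔ7 BbM AM G-7

F major up to B♭ major is a perfect fourth; each chord root moves by that interval while the quality stays the same.
GΔ7: root G up a perfect fourth → C, giving CΔ7.
B♭6: root B♭ up a perfect fourth → Eb, giving Eb6.
FΔ7: root F up a perfect fourth → Bb, giving BbΔ7.
FM: root F up a perfect fourth → Bb, giving BbM.
EM: root E up a perfect fourth → A, giving AM.
D-7: root D up a perfect fourth → G, giving G-7.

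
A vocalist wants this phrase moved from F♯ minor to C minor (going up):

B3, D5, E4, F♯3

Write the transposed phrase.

F♯ minor to C minor up is a diminished fifth, so every note moves up by that interval.
B3 to F4
D5 to Ab5
E4 to Bb4
F#3 to C4

F4 Ab5 Bb4 C4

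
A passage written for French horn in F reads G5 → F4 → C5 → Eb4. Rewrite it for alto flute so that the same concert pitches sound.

First find concert pitch: the French horn in F sounds a perfect fifth below written, so G5 F4 C5 Eb4 sounds C5 Bb3 F4 Ab3.
Then write for alto flute: it sounds a perfect fourth below written, so the part must be a perfect fourth above concert.
C5 → F5
Bb3 → Eb4
F4 → Bb4
Ab3 → Db4

F5 Eb4 Bb4 Db4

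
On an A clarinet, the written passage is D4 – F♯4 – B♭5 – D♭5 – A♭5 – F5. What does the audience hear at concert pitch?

B3 D#4 G5 Bb4 F5 D5

The A clarinet sounds a minor third below written, so transpose each written note down a minor third.
D4 gives B3
F#4 gives D#4
Bb5 gives G5
Db5 gives Bb4
Ab5 gives F5
F5 gives D5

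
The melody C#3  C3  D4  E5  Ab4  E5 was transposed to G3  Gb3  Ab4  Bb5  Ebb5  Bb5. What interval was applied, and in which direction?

up a diminished fifth

Take the first pair: C#3 → G3. C to G spans 5 letter names, so the interval is some kind of fifth.
C#3 to G3 is 6 semitones, which makes it a diminished fifth; the second version is higher, so the direction is up.
Checking another pair — E5 → Bb5 — gives the same interval.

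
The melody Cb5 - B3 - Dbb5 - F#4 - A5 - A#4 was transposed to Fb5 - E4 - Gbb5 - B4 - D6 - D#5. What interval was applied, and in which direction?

Take the first pair: Cb5 → Fb5. C to F spans 4 letter names, so the interval is some kind of fourth.
Cb5 to Fb5 is 5 semitones, which makes it a perfect fourth; the second version is higher, so the direction is up.
Checking another pair — A#4 → D#5 — gives the same interval.

up a perfect fourth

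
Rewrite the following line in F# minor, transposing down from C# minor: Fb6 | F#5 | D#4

C# minor to F# minor down is a perfect fifth, so every note moves down by that interval.
Fb6 → Bbb5
F#5 → B4
D#4 → G#3

Bbb5 B4 G#3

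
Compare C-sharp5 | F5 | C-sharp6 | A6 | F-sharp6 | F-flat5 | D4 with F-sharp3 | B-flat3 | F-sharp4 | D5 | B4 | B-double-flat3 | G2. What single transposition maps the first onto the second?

down a perfect twelfth

From C#5 to F#3 is 12 letter names — a twelfth of some quality.
F#3 to C#5 is 19 semitones, which makes it a perfect twelfth; the second version is lower, so the direction is down.
Checking another pair — D4 → G2 — gives the same interval.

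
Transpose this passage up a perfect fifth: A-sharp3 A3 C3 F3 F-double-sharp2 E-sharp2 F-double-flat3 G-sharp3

E#4 E4 G3 C4 C##3 B#2 Cbb4 D#4

A perfect fifth up from A#3 gives E#4.
A perfect fifth up from A3 gives E4.
C3 up a perfect fifth is G3.
A perfect fifth up from F3 gives C4.
F##2 up a perfect fifth is C##3.
E#2 up a perfect fifth is B#2.
Fbb3 up a perfect fifth is Cbb4.
A perfect fifth up from G#3 gives D#4.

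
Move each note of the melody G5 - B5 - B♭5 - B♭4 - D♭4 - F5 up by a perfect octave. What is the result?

A perfect octave up from G5 gives G6.
B5: an octave up reaches B, and 12 semitones makes it B6.
Bb5 up a perfect octave is Bb6.
Bb4 up a perfect octave is Bb5.
Db4 up a perfect octave is Db5.
F5 up a perfect octave is F6.

G6 B6 Bb6 Bb5 Db5 F6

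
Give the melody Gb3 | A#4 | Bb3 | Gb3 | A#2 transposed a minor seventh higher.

Gb3 up a minor seventh is Fb4.
A#4: a seventh up reaches G, and 10 semitones makes it G#5.
A minor seventh up from Bb3 gives Ab4.
Gb3: a seventh up reaches F, and 10 semitones makes it Fb4.
A#2 up a minor seventh is G#3.

Fb4 G#5 Ab4 Fb4 G#3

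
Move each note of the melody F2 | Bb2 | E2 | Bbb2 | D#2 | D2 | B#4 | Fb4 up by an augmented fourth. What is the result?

B2 E3 A#2 Eb3 G##2 G#2 E##5 Bb4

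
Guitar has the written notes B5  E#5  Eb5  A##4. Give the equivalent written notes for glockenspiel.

B2 E#2 Eb2 A##1

First find concert pitch: the guitar sounds a perfect octave below written, so B5 E#5 Eb5 A##4 sounds B4 E#4 Eb4 A##3.
Then write for glockenspiel: it sounds a perfect fifteenth above written, so the part must be a perfect fifteenth below concert.
B4 → B2
E#4 → E#2
Eb4 → Eb2
A##3 → A##1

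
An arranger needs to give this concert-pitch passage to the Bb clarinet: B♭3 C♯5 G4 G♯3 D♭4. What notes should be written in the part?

Written C4 sounds as Bb3 on the Bb clarinet, so concert pitches are written a major second up.
Bb3 to C4
C#5 to D#5
G4 to A4
G#3 to A#3
Db4 to Eb4

C4 D#5 A4 A#3 Eb4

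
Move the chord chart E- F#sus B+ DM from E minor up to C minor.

C- Dsus G+ BbM

E minor up to C minor is a minor sixth; each chord root moves by that interval while the quality stays the same.
E-: root E up a minor sixth → C, giving C-.
F#sus: root F# up a minor sixth → D, giving Dsus.
B+: root B up a minor sixth → G, giving G+.
DM: root D up a minor sixth → Bb, giving BbM.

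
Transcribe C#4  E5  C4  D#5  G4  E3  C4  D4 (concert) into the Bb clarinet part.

D#4 F#5 D4 E#5 A4 F#3 D4 E4

The Bb clarinet sounds a major second below written, so the written part must be a major second above concert — transpose each note up.
C#4 → D#4
E5 → F#5
C4 → D4
D#5 → E#5
G4 → A4
E3 → F#3
C4 → D4
D4 → E4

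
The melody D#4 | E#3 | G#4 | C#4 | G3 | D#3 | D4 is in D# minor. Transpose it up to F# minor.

From D# up to F# is a minor third; apply that to each pitch.
D#4 becomes F#4
E#3 becomes G#3
G#4 becomes B4
C#4 becomes E4
G3 becomes Bb3
D#3 becomes F#3
D4 becomes F4

F#4 G#3 B4 E4 Bb3 F#3 F4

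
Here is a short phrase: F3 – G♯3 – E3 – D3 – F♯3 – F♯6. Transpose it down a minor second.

E3 F##3 D#3 C#3 E#3 E#6

A minor second down from F3 gives E3.
A minor second down from G#3 gives F##3.
E3: a second down reaches D, and 1 semitone makes it D#3.
A minor second down from D3 gives C#3.
F#3: a second down reaches E, and 1 semitone makes it E#3.
F#6: a second down reaches E, and 1 semitone makes it E#6.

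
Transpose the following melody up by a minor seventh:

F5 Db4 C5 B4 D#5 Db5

Eb6 Cb5 Bb5 A5 C#6 Cb6

F5 -> Eb6
Db4 -> Cb5
C5 -> Bb5
B4 -> A5
D#5 -> C#6
Db5 -> Cb6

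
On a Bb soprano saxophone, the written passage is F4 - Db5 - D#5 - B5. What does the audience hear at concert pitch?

Eb4 Cb5 C#5 A5

The Bb soprano saxophone sounds a major second below written, so transpose each written note down a major second.
F4 to Eb4
Db5 to Cb5
D#5 to C#5
B5 to A5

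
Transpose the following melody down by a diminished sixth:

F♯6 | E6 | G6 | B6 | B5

A##5 G##5 B#5 D##6 D##5

F#6 becomes A##5
E6 becomes G##5
G6 becomes B#5
B6 becomes D##6
B5 becomes D##5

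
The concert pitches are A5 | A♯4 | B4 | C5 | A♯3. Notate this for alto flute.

D6 D#5 E5 F5 D#4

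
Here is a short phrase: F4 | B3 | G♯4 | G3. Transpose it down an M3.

Db4 G3 E4 Eb3

F4 → Db4
B3 → G3
G#4 → E4
G3 → Eb3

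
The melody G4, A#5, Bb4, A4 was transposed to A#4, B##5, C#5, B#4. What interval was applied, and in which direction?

up an augmented second

Take the first pair: G4 → A#4. G to A spans 2 letter names, so the interval is some kind of second.
G4 to A#4 is 3 semitones, which makes it an augmented second; the second version is higher, so the direction is up.
Checking another pair — A4 → B#4 — gives the same interval.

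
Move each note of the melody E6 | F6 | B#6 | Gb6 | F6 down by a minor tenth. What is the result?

C#5 D5 G##5 Eb5 D5

E6: a tenth down reaches C, and 15 semitones makes it C#5.
F6 down a minor tenth is D5.
B#6: a tenth down reaches G, and 15 semitones makes it G##5.
A minor tenth down from Gb6 gives Eb5.
A minor tenth down from F6 gives D5.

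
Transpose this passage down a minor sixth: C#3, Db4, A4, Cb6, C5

C#3 down a minor sixth is E#2.
A minor sixth down from Db4 gives F3.
A4 down a minor sixth is C#4.
Cb6 down a minor sixth is Eb5.
A minor sixth down from C5 gives E4.

E#2 F3 C#4 Eb5 E4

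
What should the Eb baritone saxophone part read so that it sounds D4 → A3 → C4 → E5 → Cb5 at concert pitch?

B5 F#5 A5 C#7 Ab6

The Eb baritone saxophone sounds a major thirteenth below written, so the written part must be a major thirteenth above concert — transpose each note up.
D4 gives B5
A3 gives F#5
C4 gives A5
E5 gives C#7
Cb5 gives Ab6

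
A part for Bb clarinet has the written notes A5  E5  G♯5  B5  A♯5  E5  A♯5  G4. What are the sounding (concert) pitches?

Written C4 on the Bb clarinet sounds as Bb3, a major second lower; apply that shift to every note.
A5 -> G5
E5 -> D5
G#5 -> F#5
B5 -> A5
A#5 -> G#5
E5 -> D5
A#5 -> G#5
G4 -> F4

G5 D5 F#5 A5 G#5 D5 G#5 F4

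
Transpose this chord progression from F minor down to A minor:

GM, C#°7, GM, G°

BM E#°7 BM B°

F minor down to A minor is a minor sixth; each chord root moves by that interval while the quality stays the same.
GM: root G down a minor sixth → B, giving BM.
C#°7: root C# down a minor sixth → E#, giving E#°7.
GM: root G down a minor sixth → B, giving BM.
G°: root G down a minor sixth → B, giving B°.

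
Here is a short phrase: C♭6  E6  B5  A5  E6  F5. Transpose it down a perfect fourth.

Gb5 B5 F#5 E5 B5 C5

Cb6: a fourth down reaches G, and 5 semitones makes it Gb5.
E6: a fourth down reaches B, and 5 semitones makes it B5.
A perfect fourth down from B5 gives F#5.
A5 down a perfect fourth is E5.
A perfect fourth down from E6 gives B5.
F5: a fourth down reaches C, and 5 semitones makes it C5.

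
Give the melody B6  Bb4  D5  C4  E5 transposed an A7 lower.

Cb6 Cbb4 Ebb4 Dbb3 Fb4

B6: a seventh down reaches C, and 12 semitones makes it Cb6.
Bb4: a seventh down reaches C, and 12 semitones makes it Cbb4.
An augmented seventh down from D5 gives Ebb4.
An augmented seventh down from C4 gives Dbb3.
An augmented seventh down from E5 gives Fb4.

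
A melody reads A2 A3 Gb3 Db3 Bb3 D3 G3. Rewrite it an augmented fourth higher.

An augmented fourth up from A2 gives D#3.
A3: a fourth up reaches D, and 6 semitones makes it D#4.
Gb3 up an augmented fourth is C4.
Db3: a fourth up reaches G, and 6 semitones makes it G3.
An augmented fourth up from Bb3 gives E4.
An augmented fourth up from D3 gives G#3.
G3 up an augmented fourth is C#4.

D#3 D#4 C4 G3 E4 G#3 C#4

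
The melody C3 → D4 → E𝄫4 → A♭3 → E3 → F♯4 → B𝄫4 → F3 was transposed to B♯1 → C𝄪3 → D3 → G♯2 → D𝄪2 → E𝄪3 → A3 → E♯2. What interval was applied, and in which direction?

From C3 to B#1 is 9 letter names — a ninth of some quality.
B#1 to C3 is 12 semitones, which makes it a diminished ninth; the second version is lower, so the direction is down.
Checking another pair — F3 → E#2 — gives the same interval.

down a diminished ninth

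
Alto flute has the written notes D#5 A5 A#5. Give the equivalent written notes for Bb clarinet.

B#4 F#5 F##5

First find concert pitch: the alto flute sounds a perfect fourth below written, so D#5 A5 A#5 sounds A#4 E5 E#5.
Then write for Bb clarinet: it sounds a major second below written, so the part must be a major second above concert.
A#4 → B#4
E5 → F#5
E#5 → F##5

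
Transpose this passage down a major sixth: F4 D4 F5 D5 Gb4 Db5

F4 down a major sixth is Ab3.
D4: a sixth down reaches F, and 9 semitones makes it F3.
F5 down a major sixth is Ab4.
A major sixth down from D5 gives F4.
A major sixth down from Gb4 gives Bbb3.
Db5: a sixth down reaches F, and 9 semitones makes it Fb4.

Ab3 F3 Ab4 F4 Bbb3 Fb4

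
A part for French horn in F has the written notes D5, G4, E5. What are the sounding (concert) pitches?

G4 C4 A4

Written C4 on the French horn in F sounds as F3, a perfect fifth lower; apply that shift to every note.
D5 gives G4
G4 gives C4
E5 gives A4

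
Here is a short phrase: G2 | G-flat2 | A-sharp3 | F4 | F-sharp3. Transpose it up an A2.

A#2 A2 B##3 G#4 G##3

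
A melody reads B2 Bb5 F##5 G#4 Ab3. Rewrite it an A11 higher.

B2: an eleventh up reaches E, and 18 semitones makes it E#4.
An augmented eleventh up from Bb5 gives E7.
F##5 up an augmented eleventh is B##6.
G#4: an eleventh up reaches C, and 18 semitones makes it C##6.
An augmented eleventh up from Ab3 gives D5.

E#4 E7 B##6 C##6 D5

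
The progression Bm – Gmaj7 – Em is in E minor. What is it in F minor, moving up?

E minor up to F minor is a minor second; each chord root moves by that interval while the quality stays the same.
Bm: root B up a minor second → C, giving Cm.
Gmaj7: root G up a minor second → Ab, giving Abmaj7.
Em: root E up a minor second → F, giving Fm.

Cm Abmaj7 Fm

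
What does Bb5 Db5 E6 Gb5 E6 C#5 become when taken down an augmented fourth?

Fb5 Abb4 Bb5 Dbb5 Bb5 G4

Bb5: a fourth down reaches F, and 6 semitones makes it Fb5.
Db5 down an augmented fourth is Abb4.
E6 down an augmented fourth is Bb5.
Gb5: a fourth down reaches D, and 6 semitones makes it Dbb5.
E6: a fourth down reaches B, and 6 semitones makes it Bb5.
An augmented fourth down from C#5 gives G4.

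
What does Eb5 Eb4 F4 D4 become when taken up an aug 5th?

B5 B4 C#5 A#4

An augmented fifth up from Eb5 gives B5.
Eb4: a fifth up reaches B, and 8 semitones makes it B4.
F4: a fifth up reaches C, and 8 semitones makes it C#5.
An augmented fifth up from D4 gives A#4.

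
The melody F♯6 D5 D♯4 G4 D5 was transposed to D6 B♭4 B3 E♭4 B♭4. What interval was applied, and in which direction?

down a major third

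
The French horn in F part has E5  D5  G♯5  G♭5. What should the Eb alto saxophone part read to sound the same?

First find concert pitch: the French horn in F sounds a perfect fifth below written, so E5 D5 G♯5 G♭5 sounds A4 G4 C#5 Cb5.
Then write for Eb alto saxophone: it sounds a major sixth below written, so the part must be a major sixth above concert.
A4 → F#5
G4 → E5
C#5 → A#5
Cb5 → Ab5

F#5 E5 A#5 Ab5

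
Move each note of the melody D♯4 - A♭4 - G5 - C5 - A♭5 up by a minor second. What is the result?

D#4: a second up reaches E, and 1 semitone makes it E4.
Ab4: a second up reaches B, and 1 semitone makes it Bbb4.
A minor second up from G5 gives Ab5.
C5 up a minor second is Db5.
Ab5 up a minor second is Bbb5.

E4 Bbb4 Ab5 Db5 Bbb5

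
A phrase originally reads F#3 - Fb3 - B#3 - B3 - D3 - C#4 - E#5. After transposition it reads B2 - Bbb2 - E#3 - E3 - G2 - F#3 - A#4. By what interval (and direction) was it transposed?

From F#3 to B2 is 5 letter names — a fifth of some quality.
B2 to F#3 is 7 semitones, which makes it a perfect fifth; the second version is lower, so the direction is down.
Checking another pair — E#5 → A#4 — gives the same interval.

down a perfect fifth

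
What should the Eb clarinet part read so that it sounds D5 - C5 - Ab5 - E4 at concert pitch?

B4 A4 F5 C#4

Written C4 sounds as Eb4 on the Eb clarinet, so concert pitches are written a minor third down.
D5 → B4
C5 → A4
Ab5 → F5
E4 → C#4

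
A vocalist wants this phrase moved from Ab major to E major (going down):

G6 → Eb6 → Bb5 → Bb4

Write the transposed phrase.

From Ab down to E is a diminished fourth; apply that to each pitch.
G6 becomes D#6
Eb6 becomes B5
Bb5 becomes F#5
Bb4 becomes F#4

D#6 B5 F#5 F#4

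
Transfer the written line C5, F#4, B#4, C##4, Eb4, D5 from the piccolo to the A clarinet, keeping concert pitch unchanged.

Eb6 A5 D#6 E#5 Gb5 F6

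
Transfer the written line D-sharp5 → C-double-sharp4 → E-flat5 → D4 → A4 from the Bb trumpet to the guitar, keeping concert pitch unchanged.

C#6 B#4 Db6 C5 G5

First find concert pitch: the Bb trumpet sounds a major second below written, so D-sharp5 C-double-sharp4 E-flat5 D4 A4 sounds C#5 B#3 Db5 C4 G4.
Then write for guitar: it sounds a perfect octave below written, so the part must be a perfect octave above concert.
C#5 → C#6
B#3 → B#4
Db5 → Db6
C4 → C5
G4 → G5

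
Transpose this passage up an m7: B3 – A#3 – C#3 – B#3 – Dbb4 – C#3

B3 becomes A4
A#3 becomes G#4
C#3 becomes B3
B#3 becomes A#4
Dbb4 becomes Cbb5
C#3 becomes B3

A4 G#4 B3 A#4 Cbb5 B3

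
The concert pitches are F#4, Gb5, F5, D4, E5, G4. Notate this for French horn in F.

C#5 Db6 C6 A4 B5 D5

The French horn in F sounds a perfect fifth below written, so the written part must be a perfect fifth above concert — transpose each note up.
F#4 becomes C#5
Gb5 becomes Db6
F5 becomes C6
D4 becomes A4
E5 becomes B5
G4 becomes D5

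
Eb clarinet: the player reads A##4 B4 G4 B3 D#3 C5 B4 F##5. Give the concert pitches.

C##5 D5 Bb4 D4 F#3 Eb5 D5 A#5

Written C4 on the Eb clarinet sounds as Eb4, a minor third higher; apply that shift to every note.
A##4 → C##5
B4 → D5
G4 → Bb4
B3 → D4
D#3 → F#3
C5 → Eb5
B4 → D5
F##5 → A#5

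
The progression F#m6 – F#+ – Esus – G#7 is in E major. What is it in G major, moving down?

E major down to G major is a major sixth; each chord root moves by that interval while the quality stays the same.
F#m6: root F# down a major sixth → A, giving Am6.
F#+: root F# down a major sixth → A, giving A+.
Esus: root E down a major sixth → G, giving Gsus.
G#7: root G# down a major sixth → B, giving B7.

Am6 A+ Gsus B7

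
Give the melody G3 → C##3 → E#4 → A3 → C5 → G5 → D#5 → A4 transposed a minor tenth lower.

E2 A##1 C##3 F#2 A3 E4 B#3 F#3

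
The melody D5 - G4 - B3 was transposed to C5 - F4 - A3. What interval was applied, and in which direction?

down a major second

Take the first pair: D5 → C5. D to C spans 2 letter names, so the interval is some kind of second.
C5 to D5 is 2 semitones, which makes it a major second; the second version is lower, so the direction is down.
Checking another pair — B3 → A3 — gives the same interval.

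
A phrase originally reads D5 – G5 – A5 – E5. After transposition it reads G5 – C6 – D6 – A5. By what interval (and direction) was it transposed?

Take the first pair: D5 → G5. D to G spans 4 letter names, so the interval is some kind of fourth.
D5 to G5 is 5 semitones, which makes it a perfect fourth; the second version is higher, so the direction is up.
Checking another pair — E5 → A5 — gives the same interval.

up a perfect fourth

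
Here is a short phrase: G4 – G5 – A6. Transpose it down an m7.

A3 A4 B5

G4: a seventh down reaches A, and 10 semitones makes it A3.
G5 down a minor seventh is A4.
A6 down a minor seventh is B5.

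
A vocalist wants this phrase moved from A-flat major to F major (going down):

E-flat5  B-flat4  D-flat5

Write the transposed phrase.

A-flat major to F major down is a minor third, so every note moves down by that interval.
Eb5 becomes C5
Bb4 becomes G4
Db5 becomes Bb4

C5 G4 Bb4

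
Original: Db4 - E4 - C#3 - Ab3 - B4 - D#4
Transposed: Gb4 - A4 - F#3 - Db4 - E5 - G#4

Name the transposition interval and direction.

From Db4 to Gb4 is 4 letter names — a fourth of some quality.
Db4 to Gb4 is 5 semitones, which makes it a perfect fourth; the second version is higher, so the direction is up.
Checking another pair — D#4 → G#4 — gives the same interval.

up a perfect fourth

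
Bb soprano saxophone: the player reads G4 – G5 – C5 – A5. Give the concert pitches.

F4 F5 Bb4 G5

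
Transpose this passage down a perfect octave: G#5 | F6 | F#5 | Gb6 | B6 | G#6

G#4 F5 F#4 Gb5 B5 G#5

G#5: an octave down reaches G, and 12 semitones makes it G#4.
F6 down a perfect octave is F5.
A perfect octave down from F#5 gives F#4.
Gb6 down a perfect octave is Gb5.
B6 down a perfect octave is B5.
G#6: an octave down reaches G, and 12 semitones makes it G#5.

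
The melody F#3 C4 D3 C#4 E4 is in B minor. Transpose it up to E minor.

B3 F4 G3 F#4 A4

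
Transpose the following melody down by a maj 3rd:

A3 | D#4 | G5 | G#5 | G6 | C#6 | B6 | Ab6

A3 gives F3
D#4 gives B3
G5 gives Eb5
G#5 gives E5
G6 gives Eb6
C#6 gives A5
B6 gives G6
Ab6 gives Fb6

F3 B3 Eb5 E5 Eb6 A5 G6 Fb6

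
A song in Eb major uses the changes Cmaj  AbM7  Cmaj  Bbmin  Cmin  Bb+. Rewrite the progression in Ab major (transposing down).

Fmaj DbM7 Fmaj Ebmin Fmin Eb+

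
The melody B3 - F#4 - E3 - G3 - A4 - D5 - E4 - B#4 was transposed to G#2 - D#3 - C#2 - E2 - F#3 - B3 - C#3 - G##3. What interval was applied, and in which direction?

down a minor tenth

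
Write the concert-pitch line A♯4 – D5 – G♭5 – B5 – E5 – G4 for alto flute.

D#5 G5 Cb6 E6 A5 C5

The alto flute sounds a perfect fourth below written, so the written part must be a perfect fourth above concert — transpose each note up.
A#4 becomes D#5
D5 becomes G5
Gb5 becomes Cb6
B5 becomes E6
E5 becomes A5
G4 becomes C5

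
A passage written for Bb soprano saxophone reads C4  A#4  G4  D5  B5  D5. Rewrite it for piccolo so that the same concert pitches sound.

Bb2 G#3 F3 C4 A4 C4

First find concert pitch: the Bb soprano saxophone sounds a major second below written, so C4 A#4 G4 D5 B5 D5 sounds Bb3 G#4 F4 C5 A5 C5.
Then write for piccolo: it sounds a perfect octave above written, so the part must be a perfect octave below concert.
Bb3 → Bb2
G#4 → G#3
F4 → F3
C5 → C4
A5 → A4
C5 → C4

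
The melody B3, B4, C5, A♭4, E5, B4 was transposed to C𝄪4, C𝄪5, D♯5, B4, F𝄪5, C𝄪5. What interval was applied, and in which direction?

up an augmented second

From B3 to C##4 is 2 letter names — a second of some quality.
B3 to C##4 is 3 semitones, which makes it an augmented second; the second version is higher, so the direction is up.
Checking another pair — B4 → C##5 — gives the same interval.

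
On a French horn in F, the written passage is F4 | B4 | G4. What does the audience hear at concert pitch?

Written C4 on the French horn in F sounds as F3, a perfect fifth lower; apply that shift to every note.
F4 becomes Bb3
B4 becomes E4
G4 becomes C4

Bb3 E4 C4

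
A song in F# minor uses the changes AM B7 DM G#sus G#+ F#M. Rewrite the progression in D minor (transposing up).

FM G7 BbM Esus E+ DM

F# minor up to D minor is a minor sixth; each chord root moves by that interval while the quality stays the same.
AM: root A up a minor sixth → F, giving FM.
B7: root B up a minor sixth → G, giving G7.
DM: root D up a minor sixth → Bb, giving BbM.
G#sus: root G# up a minor sixth → E, giving Esus.
G#+: root G# up a minor sixth → E, giving E+.
F#M: root F# up a minor sixth → D, giving DM.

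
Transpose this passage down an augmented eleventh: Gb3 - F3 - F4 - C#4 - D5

Dbb2 Cb2 Cb3 G2 Ab3

Gb3: an eleventh down reaches D, and 18 semitones makes it Dbb2.
F3: an eleventh down reaches C, and 18 semitones makes it Cb2.
F4 down an augmented eleventh is Cb3.
An augmented eleventh down from C#4 gives G2.
An augmented eleventh down from D5 gives Ab3.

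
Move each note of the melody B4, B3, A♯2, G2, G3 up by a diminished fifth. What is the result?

F5 F4 E3 Db3 Db4

B4 to F5
B3 to F4
A#2 to E3
G2 to Db3
G3 to Db4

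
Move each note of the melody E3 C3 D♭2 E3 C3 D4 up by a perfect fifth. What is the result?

B3 G3 Ab2 B3 G3 A4

E3: a fifth up reaches B, and 7 semitones makes it B3.
A perfect fifth up from C3 gives G3.
Db2 up a perfect fifth is Ab2.
A perfect fifth up from E3 gives B3.
A perfect fifth up from C3 gives G3.
A perfect fifth up from D4 gives A4.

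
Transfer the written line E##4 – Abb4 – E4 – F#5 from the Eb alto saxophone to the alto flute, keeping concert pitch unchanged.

First find concert pitch: the Eb alto saxophone sounds a major sixth below written, so E##4 Abb4 E4 F#5 sounds G##3 Cbb4 G3 A4.
Then write for alto flute: it sounds a perfect fourth below written, so the part must be a perfect fourth above concert.
G##3 → C##4
Cbb4 → Fbb4
G3 → C4
A4 → D5

C##4 Fbb4 C4 D5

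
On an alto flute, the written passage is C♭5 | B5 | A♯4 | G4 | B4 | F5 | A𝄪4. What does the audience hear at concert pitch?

The alto flute sounds a perfect fourth below written, so transpose each written note down a perfect fourth.
Cb5 becomes Gb4
B5 becomes F#5
A#4 becomes E#4
G4 becomes D4
B4 becomes F#4
F5 becomes C5
A##4 becomes E##4

Gb4 F#5 E#4 D4 F#4 C5 E##4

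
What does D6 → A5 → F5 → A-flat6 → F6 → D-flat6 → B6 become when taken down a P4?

D6: a fourth down reaches A, and 5 semitones makes it A5.
A5: a fourth down reaches E, and 5 semitones makes it E5.
F5 down a perfect fourth is C5.
A perfect fourth down from Ab6 gives Eb6.
F6 down a perfect fourth is C6.
Db6: a fourth down reaches A, and 5 semitones makes it Ab5.
B6 down a perfect fourth is F#6.

A5 E5 C5 Eb6 C6 Ab5 F#6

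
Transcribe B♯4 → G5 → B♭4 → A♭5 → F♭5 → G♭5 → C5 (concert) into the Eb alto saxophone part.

G##5 E6 G5 F6 Db6 Eb6 A5

The Eb alto saxophone sounds a major sixth below written, so the written part must be a major sixth above concert — transpose each note up.
B#4 to G##5
G5 to E6
Bb4 to G5
Ab5 to F6
Fb5 to Db6
Gb5 to Eb6
C5 to A5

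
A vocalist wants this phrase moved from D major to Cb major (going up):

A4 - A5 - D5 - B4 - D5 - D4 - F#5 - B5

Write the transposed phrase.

Gb5 Gb6 Cb6 Ab5 Cb6 Cb5 Eb6 Ab6

D major to Cb major up is a diminished seventh, so every note moves up by that interval.
A4 to Gb5
A5 to Gb6
D5 to Cb6
B4 to Ab5
D5 to Cb6
D4 to Cb5
F#5 to Eb6
B5 to Ab6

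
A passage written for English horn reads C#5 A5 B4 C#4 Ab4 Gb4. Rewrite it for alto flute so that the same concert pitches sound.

B4 G5 A4 B3 Gb4 Fb4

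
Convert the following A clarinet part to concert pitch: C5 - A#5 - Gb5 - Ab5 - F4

Written C4 on the A clarinet sounds as A3, a minor third lower; apply that shift to every note.
C5 -> A4
A#5 -> F##5
Gb5 -> Eb5
Ab5 -> F5
F4 -> D4

A4 F##5 Eb5 F5 D4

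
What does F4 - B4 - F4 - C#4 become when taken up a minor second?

Gb4 C5 Gb4 D4

F4: a second up reaches G, and 1 semitone makes it Gb4.
B4: a second up reaches C, and 1 semitone makes it C5.
F4 up a minor second is Gb4.
C#4 up a minor second is D4.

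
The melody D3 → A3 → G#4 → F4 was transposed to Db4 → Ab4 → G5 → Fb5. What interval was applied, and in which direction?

From D3 to Db4 is 8 letter names — an octave of some quality.
D3 to Db4 is 11 semitones, which makes it a diminished octave; the second version is higher, so the direction is up.
Checking another pair — F4 → Fb5 — gives the same interval.

up a diminished octave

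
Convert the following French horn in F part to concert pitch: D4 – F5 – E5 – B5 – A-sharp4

G3 Bb4 A4 E5 D#4

The French horn in F sounds a perfect fifth below written, so transpose each written note down a perfect fifth.
D4 to G3
F5 to Bb4
E5 to A4
B5 to E5
A#4 to D#4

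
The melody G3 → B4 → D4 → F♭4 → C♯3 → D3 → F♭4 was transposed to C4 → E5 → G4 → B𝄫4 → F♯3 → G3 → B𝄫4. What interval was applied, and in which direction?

From G3 to C4 is 4 letter names — a fourth of some quality.
G3 to C4 is 5 semitones, which makes it a perfect fourth; the second version is higher, so the direction is up.
Checking another pair — Fb4 → Bbb4 — gives the same interval.

up a perfect fourth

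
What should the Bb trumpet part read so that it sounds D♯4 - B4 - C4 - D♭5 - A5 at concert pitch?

E#4 C#5 D4 Eb5 B5

The Bb trumpet sounds a major second below written, so the written part must be a major second above concert — transpose each note up.
D#4 to E#4
B4 to C#5
C4 to D4
Db5 to Eb5
A5 to B5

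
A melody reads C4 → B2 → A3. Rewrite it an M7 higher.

B4 A#3 G#4

C4 becomes B4
B2 becomes A#3
A3 becomes G#4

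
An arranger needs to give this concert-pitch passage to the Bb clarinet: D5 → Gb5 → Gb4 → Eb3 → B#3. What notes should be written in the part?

Written C4 sounds as Bb3 on the Bb clarinet, so concert pitches are written a major second up.
D5 becomes E5
Gb5 becomes Ab5
Gb4 becomes Ab4
Eb3 becomes F3
B#3 becomes C##4

E5 Ab5 Ab4 F3 C##4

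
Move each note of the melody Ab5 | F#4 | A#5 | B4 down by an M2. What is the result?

Ab5 to Gb5
F#4 to E4
A#5 to G#5
B4 to A4

Gb5 E4 G#5 A4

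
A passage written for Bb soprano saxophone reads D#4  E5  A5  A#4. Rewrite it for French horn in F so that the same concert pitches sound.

First find concert pitch: the Bb soprano saxophone sounds a major second below written, so D#4 E5 A5 A#4 sounds C#4 D5 G5 G#4.
Then write for French horn in F: it sounds a perfect fifth below written, so the part must be a perfect fifth above concert.
C#4 → G#4
D5 → A5
G5 → D6
G#4 → D#5

G#4 A5 D6 D#5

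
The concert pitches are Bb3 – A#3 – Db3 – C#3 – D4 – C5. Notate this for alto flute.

The alto flute sounds a perfect fourth below written, so the written part must be a perfect fourth above concert — transpose each note up.
Bb3 becomes Eb4
A#3 becomes D#4
Db3 becomes Gb3
C#3 becomes F#3
D4 becomes G4
C5 becomes F5

Eb4 D#4 Gb3 F#3 G4 F5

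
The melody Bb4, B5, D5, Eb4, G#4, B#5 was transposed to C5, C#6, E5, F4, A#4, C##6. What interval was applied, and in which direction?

From Bb4 to C5 is 2 letter names — a second of some quality.
Bb4 to C5 is 2 semitones, which makes it a major second; the second version is higher, so the direction is up.
Checking another pair — B#5 → C##6 — gives the same interval.

up a major second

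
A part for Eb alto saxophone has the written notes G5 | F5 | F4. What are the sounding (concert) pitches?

Bb4 Ab4 Ab3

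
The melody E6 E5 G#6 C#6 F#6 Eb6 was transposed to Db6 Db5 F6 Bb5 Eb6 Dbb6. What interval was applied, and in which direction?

From E6 to Db6 is 2 letter names — a second of some quality.
Db6 to E6 is 3 semitones, which makes it an augmented second; the second version is lower, so the direction is down.
Checking another pair — Eb6 → Dbb6 — gives the same interval.

down an augmented second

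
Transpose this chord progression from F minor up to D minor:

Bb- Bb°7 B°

F minor up to D minor is a major sixth; each chord root moves by that interval while the quality stays the same.
Bb-: root Bb up a major sixth → G, giving G-.
Bb°7: root Bb up a major sixth → G, giving G°7.
B°: root B up a major sixth → G#, giving G#°.

G- G°7 G#°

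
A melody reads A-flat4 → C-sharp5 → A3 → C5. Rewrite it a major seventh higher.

Ab4 becomes G5
C#5 becomes B#5
A3 becomes G#4
C5 becomes B5

G5 B#5 G#4 B5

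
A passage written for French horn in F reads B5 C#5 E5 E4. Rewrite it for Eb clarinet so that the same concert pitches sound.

C#5 D#4 F#4 F#3

First find concert pitch: the French horn in F sounds a perfect fifth below written, so B5 C#5 E5 E4 sounds E5 F#4 A4 A3.
Then write for Eb clarinet: it sounds a minor third above written, so the part must be a minor third below concert.
E5 → C#5
F#4 → D#4
A4 → F#4
A3 → F#3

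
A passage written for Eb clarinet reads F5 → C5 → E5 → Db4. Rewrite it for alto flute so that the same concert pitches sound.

Db6 Ab5 C6 Bbb4

First find concert pitch: the Eb clarinet sounds a minor third above written, so F5 C5 E5 Db4 sounds Ab5 Eb5 G5 Fb4.
Then write for alto flute: it sounds a perfect fourth below written, so the part must be a perfect fourth above concert.
Ab5 → Db6
Eb5 → Ab5
G5 → C6
Fb4 → Bbb4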